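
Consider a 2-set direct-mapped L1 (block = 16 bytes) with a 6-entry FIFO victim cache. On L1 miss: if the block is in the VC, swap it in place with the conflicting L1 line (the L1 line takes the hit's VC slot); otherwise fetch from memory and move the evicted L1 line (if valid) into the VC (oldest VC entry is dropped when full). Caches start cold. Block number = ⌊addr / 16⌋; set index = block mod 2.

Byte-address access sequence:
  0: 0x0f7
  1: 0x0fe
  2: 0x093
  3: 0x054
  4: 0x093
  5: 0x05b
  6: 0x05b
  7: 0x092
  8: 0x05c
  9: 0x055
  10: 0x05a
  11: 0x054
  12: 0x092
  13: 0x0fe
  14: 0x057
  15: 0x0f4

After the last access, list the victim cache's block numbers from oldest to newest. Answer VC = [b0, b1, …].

  [0] addr=0xf7 blk=15 s=1: MISS | VC []
  [1] addr=0xfe blk=15 s=1: L1-HIT | VC []
  [2] addr=0x93 blk=9 s=1: MISS | VC [15]
  [3] addr=0x54 blk=5 s=1: MISS | VC [15, 9]
  [4] addr=0x93 blk=9 s=1: VC-HIT | VC [15, 5]
  [5] addr=0x5b blk=5 s=1: VC-HIT | VC [15, 9]
  [6] addr=0x5b blk=5 s=1: L1-HIT | VC [15, 9]
  [7] addr=0x92 blk=9 s=1: VC-HIT | VC [15, 5]
  [8] addr=0x5c blk=5 s=1: VC-HIT | VC [15, 9]
  [9] addr=0x55 blk=5 s=1: L1-HIT | VC [15, 9]
  [10] addr=0x5a blk=5 s=1: L1-HIT | VC [15, 9]
  [11] addr=0x54 blk=5 s=1: L1-HIT | VC [15, 9]
  [12] addr=0x92 blk=9 s=1: VC-HIT | VC [15, 5]
  [13] addr=0xfe blk=15 s=1: VC-HIT | VC [9, 5]
  [14] addr=0x57 blk=5 s=1: VC-HIT | VC [9, 15]
  [15] addr=0xf4 blk=15 s=1: VC-HIT | VC [9, 5]

VC = [9, 5]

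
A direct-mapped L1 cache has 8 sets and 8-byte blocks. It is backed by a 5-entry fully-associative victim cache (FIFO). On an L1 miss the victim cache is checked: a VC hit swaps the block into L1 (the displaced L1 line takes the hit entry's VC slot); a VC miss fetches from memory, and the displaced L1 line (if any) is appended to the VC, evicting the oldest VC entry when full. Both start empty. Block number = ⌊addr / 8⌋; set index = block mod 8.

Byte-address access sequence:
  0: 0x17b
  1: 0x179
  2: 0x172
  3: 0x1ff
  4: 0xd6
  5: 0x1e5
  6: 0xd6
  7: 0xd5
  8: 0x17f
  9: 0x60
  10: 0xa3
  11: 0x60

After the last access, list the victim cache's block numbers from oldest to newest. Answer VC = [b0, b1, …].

  [0] addr=0x17b blk=47 s=7: MISS | VC []
  [1] addr=0x179 blk=47 s=7: L1-HIT | VC []
  [2] addr=0x172 blk=46 s=6: MISS | VC []
  [3] addr=0x1ff blk=63 s=7: MISS | VC [47]
  [4] addr=0xd6 blk=26 s=2: MISS | VC [47]
  [5] addr=0x1e5 blk=60 s=4: MISS | VC [47]
  [6] addr=0xd6 blk=26 s=2: L1-HIT | VC [47]
  [7] addr=0xd5 blk=26 s=2: L1-HIT | VC [47]
  [8] addr=0x17f blk=47 s=7: VC-HIT | VC [63]
  [9] addr=0x60 blk=12 s=4: MISS | VC [63, 60]
  [10] addr=0xa3 blk=20 s=4: MISS | VC [63, 60, 12]
  [11] addr=0x60 blk=12 s=4: VC-HIT | VC [63, 60, 20]

VC = [63, 60, 20]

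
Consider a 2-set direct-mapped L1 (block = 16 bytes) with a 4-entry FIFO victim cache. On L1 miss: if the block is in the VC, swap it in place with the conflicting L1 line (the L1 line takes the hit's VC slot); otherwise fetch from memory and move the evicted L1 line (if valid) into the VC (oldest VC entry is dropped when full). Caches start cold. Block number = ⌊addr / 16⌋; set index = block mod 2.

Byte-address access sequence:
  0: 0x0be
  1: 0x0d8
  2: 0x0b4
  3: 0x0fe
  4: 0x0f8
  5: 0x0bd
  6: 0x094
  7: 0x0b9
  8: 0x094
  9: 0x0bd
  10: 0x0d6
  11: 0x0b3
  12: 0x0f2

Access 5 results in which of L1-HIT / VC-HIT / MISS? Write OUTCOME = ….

OUTCOME = VC-HIT

0: 0xbe (blk 11, set 1) → MISS  vc=[]
1: 0xd8 (blk 13, set 1) → MISS  vc=[11]
2: 0xb4 (blk 11, set 1) → VC-HIT  vc=[13]
3: 0xfe (blk 15, set 1) → MISS  vc=[13, 11]
4: 0xf8 (blk 15, set 1) → L1-HIT  vc=[13, 11]
5: 0xbd (blk 11, set 1) → VC-HIT  vc=[13, 15]
6: 0x94 (blk 9, set 1) → MISS  vc=[13, 15, 11]
7: 0xb9 (blk 11, set 1) → VC-HIT  vc=[13, 15, 9]
8: 0x94 (blk 9, set 1) → VC-HIT  vc=[13, 15, 11]
9: 0xbd (blk 11, set 1) → VC-HIT  vc=[13, 15, 9]
10: 0xd6 (blk 13, set 1) → VC-HIT  vc=[11, 15, 9]
11: 0xb3 (blk 11, set 1) → VC-HIT  vc=[13, 15, 9]
12: 0xf2 (blk 15, set 1) → VC-HIT  vc=[13, 11, 9]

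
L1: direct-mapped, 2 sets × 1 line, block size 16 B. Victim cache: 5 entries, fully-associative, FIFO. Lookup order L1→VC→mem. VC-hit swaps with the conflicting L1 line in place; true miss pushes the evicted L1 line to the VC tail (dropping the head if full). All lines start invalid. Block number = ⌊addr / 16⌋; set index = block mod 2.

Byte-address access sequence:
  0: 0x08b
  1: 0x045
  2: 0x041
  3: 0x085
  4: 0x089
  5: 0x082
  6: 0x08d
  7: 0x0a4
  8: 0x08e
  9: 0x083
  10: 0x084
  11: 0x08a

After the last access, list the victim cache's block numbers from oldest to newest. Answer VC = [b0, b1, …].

VC = [4, 10]

  [0] addr=0x8b blk=8 s=0: MISS | VC []
  [1] addr=0x45 blk=4 s=0: MISS | VC [8]
  [2] addr=0x41 blk=4 s=0: L1-HIT | VC [8]
  [3] addr=0x85 blk=8 s=0: VC-HIT | VC [4]
  [4] addr=0x89 blk=8 s=0: L1-HIT | VC [4]
  [5] addr=0x82 blk=8 s=0: L1-HIT | VC [4]
  [6] addr=0x8d blk=8 s=0: L1-HIT | VC [4]
  [7] addr=0xa4 blk=10 s=0: MISS | VC [4, 8]
  [8] addr=0x8e blk=8 s=0: VC-HIT | VC [4, 10]
  [9] addr=0x83 blk=8 s=0: L1-HIT | VC [4, 10]
  [10] addr=0x84 blk=8 s=0: L1-HIT | VC [4, 10]
  [11] addr=0x8a blk=8 s=0: L1-HIT | VC [4, 10]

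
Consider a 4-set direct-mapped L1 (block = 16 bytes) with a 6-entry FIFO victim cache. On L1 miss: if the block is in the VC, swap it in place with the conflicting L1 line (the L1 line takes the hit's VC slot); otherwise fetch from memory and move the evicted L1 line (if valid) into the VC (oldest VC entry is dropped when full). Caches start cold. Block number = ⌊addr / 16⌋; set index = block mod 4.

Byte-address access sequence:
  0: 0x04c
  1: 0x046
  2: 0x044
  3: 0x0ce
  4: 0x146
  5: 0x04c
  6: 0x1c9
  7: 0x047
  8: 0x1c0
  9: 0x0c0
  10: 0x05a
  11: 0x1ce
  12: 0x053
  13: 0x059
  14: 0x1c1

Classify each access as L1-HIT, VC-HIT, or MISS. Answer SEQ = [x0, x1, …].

SEQ = [MISS, L1-HIT, L1-HIT, MISS, MISS, VC-HIT, MISS, VC-HIT, VC-HIT, VC-HIT, MISS, VC-HIT, L1-HIT, L1-HIT, L1-HIT]

0: 0x4c (blk 4, set 0) → MISS  vc=[]
1: 0x46 (blk 4, set 0) → L1-HIT  vc=[]
2: 0x44 (blk 4, set 0) → L1-HIT  vc=[]
3: 0xce (blk 12, set 0) → MISS  vc=[4]
4: 0x146 (blk 20, set 0) → MISS  vc=[4, 12]
5: 0x4c (blk 4, set 0) → VC-HIT  vc=[20, 12]
6: 0x1c9 (blk 28, set 0) → MISS  vc=[20, 12, 4]
7: 0x47 (blk 4, set 0) → VC-HIT  vc=[20, 12, 28]
8: 0x1c0 (blk 28, set 0) → VC-HIT  vc=[20, 12, 4]
9: 0xc0 (blk 12, set 0) → VC-HIT  vc=[20, 28, 4]
10: 0x5a (blk 5, set 1) → MISS  vc=[20, 28, 4]
11: 0x1ce (blk 28, set 0) → VC-HIT  vc=[20, 12, 4]
12: 0x53 (blk 5, set 1) → L1-HIT  vc=[20, 12, 4]
13: 0x59 (blk 5, set 1) → L1-HIT  vc=[20, 12, 4]
14: 0x1c1 (blk 28, set 0) → L1-HIT  vc=[20, 12, 4]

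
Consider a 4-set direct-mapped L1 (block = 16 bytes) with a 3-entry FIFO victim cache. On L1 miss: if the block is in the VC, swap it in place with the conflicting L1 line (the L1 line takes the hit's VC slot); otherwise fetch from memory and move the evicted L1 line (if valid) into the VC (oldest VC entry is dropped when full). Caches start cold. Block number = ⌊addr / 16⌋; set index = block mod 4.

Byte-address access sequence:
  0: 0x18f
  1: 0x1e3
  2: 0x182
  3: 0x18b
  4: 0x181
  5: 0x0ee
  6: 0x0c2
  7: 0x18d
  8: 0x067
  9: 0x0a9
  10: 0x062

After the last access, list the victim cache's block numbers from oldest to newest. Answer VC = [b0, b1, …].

0: 0x18f (blk 24, set 0) → MISS  vc=[]
1: 0x1e3 (blk 30, set 2) → MISS  vc=[]
2: 0x182 (blk 24, set 0) → L1-HIT  vc=[]
3: 0x18b (blk 24, set 0) → L1-HIT  vc=[]
4: 0x181 (blk 24, set 0) → L1-HIT  vc=[]
5: 0xee (blk 14, set 2) → MISS  vc=[30]
6: 0xc2 (blk 12, set 0) → MISS  vc=[30, 24]
7: 0x18d (blk 24, set 0) → VC-HIT  vc=[30, 12]
8: 0x67 (blk 6, set 2) → MISS  vc=[30, 12, 14]
9: 0xa9 (blk 10, set 2) → MISS  vc=[12, 14, 6]
10: 0x62 (blk 6, set 2) → VC-HIT  vc=[12, 14, 10]

VC = [12, 14, 10]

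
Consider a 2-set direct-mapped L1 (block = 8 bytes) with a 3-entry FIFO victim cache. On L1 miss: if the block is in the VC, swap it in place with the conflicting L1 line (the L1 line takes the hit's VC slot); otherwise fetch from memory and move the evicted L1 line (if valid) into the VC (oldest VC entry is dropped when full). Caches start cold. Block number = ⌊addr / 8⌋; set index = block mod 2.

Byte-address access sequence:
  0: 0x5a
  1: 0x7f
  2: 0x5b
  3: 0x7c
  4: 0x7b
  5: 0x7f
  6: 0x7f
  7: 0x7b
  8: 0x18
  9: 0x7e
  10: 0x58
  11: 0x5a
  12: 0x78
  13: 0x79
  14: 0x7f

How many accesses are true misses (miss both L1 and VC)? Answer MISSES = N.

MISSES = 3

0: 0x5a (blk 11, set 1) → MISS  vc=[]
1: 0x7f (blk 15, set 1) → MISS  vc=[11]
2: 0x5b (blk 11, set 1) → VC-HIT  vc=[15]
3: 0x7c (blk 15, set 1) → VC-HIT  vc=[11]
4: 0x7b (blk 15, set 1) → L1-HIT  vc=[11]
5: 0x7f (blk 15, set 1) → L1-HIT  vc=[11]
6: 0x7f (blk 15, set 1) → L1-HIT  vc=[11]
7: 0x7b (blk 15, set 1) → L1-HIT  vc=[11]
8: 0x18 (blk 3, set 1) → MISS  vc=[11, 15]
9: 0x7e (blk 15, set 1) → VC-HIT  vc=[11, 3]
10: 0x58 (blk 11, set 1) → VC-HIT  vc=[15, 3]
11: 0x5a (blk 11, set 1) → L1-HIT  vc=[15, 3]
12: 0x78 (blk 15, set 1) → VC-HIT  vc=[11, 3]
13: 0x79 (blk 15, set 1) → L1-HIT  vc=[11, 3]
14: 0x7f (blk 15, set 1) → L1-HIT  vc=[11, 3]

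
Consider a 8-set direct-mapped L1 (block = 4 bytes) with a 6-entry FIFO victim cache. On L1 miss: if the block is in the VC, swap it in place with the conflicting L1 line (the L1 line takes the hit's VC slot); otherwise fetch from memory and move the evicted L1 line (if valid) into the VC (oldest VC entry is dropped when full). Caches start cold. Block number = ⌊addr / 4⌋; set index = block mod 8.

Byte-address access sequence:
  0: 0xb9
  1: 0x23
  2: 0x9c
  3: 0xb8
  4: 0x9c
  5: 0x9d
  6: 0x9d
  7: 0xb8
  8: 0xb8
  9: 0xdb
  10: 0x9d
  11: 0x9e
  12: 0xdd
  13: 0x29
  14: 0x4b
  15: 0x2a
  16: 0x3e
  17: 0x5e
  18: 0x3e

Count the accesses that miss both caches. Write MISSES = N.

0: 0xb9 (blk 46, set 6) → MISS  vc=[]
1: 0x23 (blk 8, set 0) → MISS  vc=[]
2: 0x9c (blk 39, set 7) → MISS  vc=[]
3: 0xb8 (blk 46, set 6) → L1-HIT  vc=[]
4: 0x9c (blk 39, set 7) → L1-HIT  vc=[]
5: 0x9d (blk 39, set 7) → L1-HIT  vc=[]
6: 0x9d (blk 39, set 7) → L1-HIT  vc=[]
7: 0xb8 (blk 46, set 6) → L1-HIT  vc=[]
8: 0xb8 (blk 46, set 6) → L1-HIT  vc=[]
9: 0xdb (blk 54, set 6) → MISS  vc=[46]
10: 0x9d (blk 39, set 7) → L1-HIT  vc=[46]
11: 0x9e (blk 39, set 7) → L1-HIT  vc=[46]
12: 0xdd (blk 55, set 7) → MISS  vc=[46, 39]
13: 0x29 (blk 10, set 2) → MISS  vc=[46, 39]
14: 0x4b (blk 18, set 2) → MISS  vc=[46, 39, 10]
15: 0x2a (blk 10, set 2) → VC-HIT  vc=[46, 39, 18]
16: 0x3e (blk 15, set 7) → MISS  vc=[46, 39, 18, 55]
17: 0x5e (blk 23, set 7) → MISS  vc=[46, 39, 18, 55, 15]
18: 0x3e (blk 15, set 7) → VC-HIT  vc=[46, 39, 18, 55, 23]

MISSES = 9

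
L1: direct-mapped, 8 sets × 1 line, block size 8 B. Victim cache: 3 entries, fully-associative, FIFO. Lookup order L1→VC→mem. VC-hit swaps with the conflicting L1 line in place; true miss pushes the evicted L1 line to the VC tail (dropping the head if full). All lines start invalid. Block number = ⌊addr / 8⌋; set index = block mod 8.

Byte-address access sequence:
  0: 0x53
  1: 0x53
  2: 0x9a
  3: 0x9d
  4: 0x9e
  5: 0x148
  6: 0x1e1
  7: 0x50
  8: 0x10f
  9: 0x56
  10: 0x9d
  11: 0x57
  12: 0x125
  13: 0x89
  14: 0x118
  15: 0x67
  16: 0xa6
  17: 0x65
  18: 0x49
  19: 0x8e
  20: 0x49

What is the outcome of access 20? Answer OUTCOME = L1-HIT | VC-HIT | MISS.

OUTCOME = VC-HIT

0: 0x53 (blk 10, set 2) → MISS  vc=[]
1: 0x53 (blk 10, set 2) → L1-HIT  vc=[]
2: 0x9a (blk 19, set 3) → MISS  vc=[]
3: 0x9d (blk 19, set 3) → L1-HIT  vc=[]
4: 0x9e (blk 19, set 3) → L1-HIT  vc=[]
5: 0x148 (blk 41, set 1) → MISS  vc=[]
6: 0x1e1 (blk 60, set 4) → MISS  vc=[]
7: 0x50 (blk 10, set 2) → L1-HIT  vc=[]
8: 0x10f (blk 33, set 1) → MISS  vc=[41]
9: 0x56 (blk 10, set 2) → L1-HIT  vc=[41]
10: 0x9d (blk 19, set 3) → L1-HIT  vc=[41]
11: 0x57 (blk 10, set 2) → L1-HIT  vc=[41]
12: 0x125 (blk 36, set 4) → MISS  vc=[41, 60]
13: 0x89 (blk 17, set 1) → MISS  vc=[41, 60, 33]
14: 0x118 (blk 35, set 3) → MISS  vc=[60, 33, 19]
15: 0x67 (blk 12, set 4) → MISS  vc=[33, 19, 36]
16: 0xa6 (blk 20, set 4) → MISS  vc=[19, 36, 12]
17: 0x65 (blk 12, set 4) → VC-HIT  vc=[19, 36, 20]
18: 0x49 (blk 9, set 1) → MISS  vc=[36, 20, 17]
19: 0x8e (blk 17, set 1) → VC-HIT  vc=[36, 20, 9]
20: 0x49 (blk 9, set 1) → VC-HIT  vc=[36, 20, 17]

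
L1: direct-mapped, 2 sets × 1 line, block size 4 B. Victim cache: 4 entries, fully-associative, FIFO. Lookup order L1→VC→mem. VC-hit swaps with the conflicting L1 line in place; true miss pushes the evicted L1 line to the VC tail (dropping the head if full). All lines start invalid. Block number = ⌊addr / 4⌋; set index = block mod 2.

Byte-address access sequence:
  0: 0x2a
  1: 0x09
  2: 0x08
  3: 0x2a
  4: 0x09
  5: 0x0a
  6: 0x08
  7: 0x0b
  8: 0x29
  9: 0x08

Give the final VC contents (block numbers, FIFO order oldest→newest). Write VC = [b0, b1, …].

VC = [10]

#0 0x2a→b10/s0 MISS; vc=[]
#1 0x9→b2/s0 MISS; vc=[10]
#2 0x8→b2/s0 L1-HIT; vc=[10]
#3 0x2a→b10/s0 VC-HIT; vc=[2]
#4 0x9→b2/s0 VC-HIT; vc=[10]
#5 0xa→b2/s0 L1-HIT; vc=[10]
#6 0x8→b2/s0 L1-HIT; vc=[10]
#7 0xb→b2/s0 L1-HIT; vc=[10]
#8 0x29→b10/s0 VC-HIT; vc=[2]
#9 0x8→b2/s0 VC-HIT; vc=[10]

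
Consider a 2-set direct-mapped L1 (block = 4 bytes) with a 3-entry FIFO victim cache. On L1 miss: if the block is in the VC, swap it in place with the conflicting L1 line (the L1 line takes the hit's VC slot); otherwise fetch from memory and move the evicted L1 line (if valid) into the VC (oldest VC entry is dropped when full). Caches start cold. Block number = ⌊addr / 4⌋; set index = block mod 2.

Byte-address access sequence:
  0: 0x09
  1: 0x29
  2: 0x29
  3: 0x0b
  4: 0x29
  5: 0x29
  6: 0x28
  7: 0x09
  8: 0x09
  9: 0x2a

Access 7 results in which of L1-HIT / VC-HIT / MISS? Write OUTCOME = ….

  [0] addr=0x9 blk=2 s=0: MISS | VC []
  [1] addr=0x29 blk=10 s=0: MISS | VC [2]
  [2] addr=0x29 blk=10 s=0: L1-HIT | VC [2]
  [3] addr=0xb blk=2 s=0: VC-HIT | VC [10]
  [4] addr=0x29 blk=10 s=0: VC-HIT | VC [2]
  [5] addr=0x29 blk=10 s=0: L1-HIT | VC [2]
  [6] addr=0x28 blk=10 s=0: L1-HIT | VC [2]
  [7] addr=0x9 blk=2 s=0: VC-HIT | VC [10]
  [8] addr=0x9 blk=2 s=0: L1-HIT | VC [10]
  [9] addr=0x2a blk=10 s=0: VC-HIT | VC [2]

OUTCOME = VC-HIT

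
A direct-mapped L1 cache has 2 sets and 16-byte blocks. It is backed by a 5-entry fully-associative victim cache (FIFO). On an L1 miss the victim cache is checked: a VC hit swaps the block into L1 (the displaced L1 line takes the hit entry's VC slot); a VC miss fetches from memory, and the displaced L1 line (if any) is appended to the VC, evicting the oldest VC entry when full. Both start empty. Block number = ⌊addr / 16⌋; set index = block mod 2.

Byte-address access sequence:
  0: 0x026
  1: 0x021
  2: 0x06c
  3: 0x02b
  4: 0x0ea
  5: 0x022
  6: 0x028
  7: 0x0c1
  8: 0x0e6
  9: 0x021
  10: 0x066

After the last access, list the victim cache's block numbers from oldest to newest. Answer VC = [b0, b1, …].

#0 0x26→b2/s0 MISS; vc=[]
#1 0x21→b2/s0 L1-HIT; vc=[]
#2 0x6c→b6/s0 MISS; vc=[2]
#3 0x2b→b2/s0 VC-HIT; vc=[6]
#4 0xea→b14/s0 MISS; vc=[6,2]
#5 0x22→b2/s0 VC-HIT; vc=[6,14]
#6 0x28→b2/s0 L1-HIT; vc=[6,14]
#7 0xc1→b12/s0 MISS; vc=[6,14,2]
#8 0xe6→b14/s0 VC-HIT; vc=[6,12,2]
#9 0x21→b2/s0 VC-HIT; vc=[6,12,14]
#10 0x66→b6/s0 VC-HIT; vc=[2,12,14]

VC = [2, 12, 14]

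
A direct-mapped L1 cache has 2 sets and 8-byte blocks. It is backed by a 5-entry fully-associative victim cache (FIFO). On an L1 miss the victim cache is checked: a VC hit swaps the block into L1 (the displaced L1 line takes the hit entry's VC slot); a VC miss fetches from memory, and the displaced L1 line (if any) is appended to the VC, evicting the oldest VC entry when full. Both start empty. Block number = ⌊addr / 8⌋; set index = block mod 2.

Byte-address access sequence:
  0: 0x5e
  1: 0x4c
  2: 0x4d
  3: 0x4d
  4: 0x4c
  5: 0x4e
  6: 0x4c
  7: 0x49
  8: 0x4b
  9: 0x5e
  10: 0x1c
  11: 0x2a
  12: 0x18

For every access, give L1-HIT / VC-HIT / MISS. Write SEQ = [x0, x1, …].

SEQ = [MISS, MISS, L1-HIT, L1-HIT, L1-HIT, L1-HIT, L1-HIT, L1-HIT, L1-HIT, VC-HIT, MISS, MISS, VC-HIT]

#0 0x5e→b11/s1 MISS; vc=[]
#1 0x4c→b9/s1 MISS; vc=[11]
#2 0x4d→b9/s1 L1-HIT; vc=[11]
#3 0x4d→b9/s1 L1-HIT; vc=[11]
#4 0x4c→b9/s1 L1-HIT; vc=[11]
#5 0x4e→b9/s1 L1-HIT; vc=[11]
#6 0x4c→b9/s1 L1-HIT; vc=[11]
#7 0x49→b9/s1 L1-HIT; vc=[11]
#8 0x4b→b9/s1 L1-HIT; vc=[11]
#9 0x5e→b11/s1 VC-HIT; vc=[9]
#10 0x1c→b3/s1 MISS; vc=[9,11]
#11 0x2a→b5/s1 MISS; vc=[9,11,3]
#12 0x18→b3/s1 VC-HIT; vc=[9,11,5]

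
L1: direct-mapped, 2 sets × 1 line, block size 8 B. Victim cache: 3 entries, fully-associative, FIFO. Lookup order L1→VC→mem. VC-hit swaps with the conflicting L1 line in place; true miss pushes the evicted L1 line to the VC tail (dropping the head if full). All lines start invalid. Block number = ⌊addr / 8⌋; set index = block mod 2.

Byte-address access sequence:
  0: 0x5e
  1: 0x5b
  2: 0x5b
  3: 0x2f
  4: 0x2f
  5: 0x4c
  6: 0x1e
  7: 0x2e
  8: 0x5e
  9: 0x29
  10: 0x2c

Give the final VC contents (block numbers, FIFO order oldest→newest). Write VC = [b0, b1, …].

0: 0x5e (blk 11, set 1) → MISS  vc=[]
1: 0x5b (blk 11, set 1) → L1-HIT  vc=[]
2: 0x5b (blk 11, set 1) → L1-HIT  vc=[]
3: 0x2f (blk 5, set 1) → MISS  vc=[11]
4: 0x2f (blk 5, set 1) → L1-HIT  vc=[11]
5: 0x4c (blk 9, set 1) → MISS  vc=[11, 5]
6: 0x1e (blk 3, set 1) → MISS  vc=[11, 5, 9]
7: 0x2e (blk 5, set 1) → VC-HIT  vc=[11, 3, 9]
8: 0x5e (blk 11, set 1) → VC-HIT  vc=[5, 3, 9]
9: 0x29 (blk 5, set 1) → VC-HIT  vc=[11, 3, 9]
10: 0x2c (blk 5, set 1) → L1-HIT  vc=[11, 3, 9]

VC = [11, 3, 9]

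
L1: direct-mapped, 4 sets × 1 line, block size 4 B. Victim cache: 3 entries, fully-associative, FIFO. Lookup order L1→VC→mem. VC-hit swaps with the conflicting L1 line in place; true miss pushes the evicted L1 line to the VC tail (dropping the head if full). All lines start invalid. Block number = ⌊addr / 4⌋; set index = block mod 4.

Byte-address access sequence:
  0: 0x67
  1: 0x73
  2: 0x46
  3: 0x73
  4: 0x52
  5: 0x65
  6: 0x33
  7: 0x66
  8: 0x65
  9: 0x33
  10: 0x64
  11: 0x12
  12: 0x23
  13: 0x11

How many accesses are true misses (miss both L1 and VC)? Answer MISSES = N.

#0 0x67→b25/s1 MISS; vc=[]
#1 0x73→b28/s0 MISS; vc=[]
#2 0x46→b17/s1 MISS; vc=[25]
#3 0x73→b28/s0 L1-HIT; vc=[25]
#4 0x52→b20/s0 MISS; vc=[25,28]
#5 0x65→b25/s1 VC-HIT; vc=[17,28]
#6 0x33→b12/s0 MISS; vc=[17,28,20]
#7 0x66→b25/s1 L1-HIT; vc=[17,28,20]
#8 0x65→b25/s1 L1-HIT; vc=[17,28,20]
#9 0x33→b12/s0 L1-HIT; vc=[17,28,20]
#10 0x64→b25/s1 L1-HIT; vc=[17,28,20]
#11 0x12→b4/s0 MISS; vc=[28,20,12]
#12 0x23→b8/s0 MISS; vc=[20,12,4]
#13 0x11→b4/s0 VC-HIT; vc=[20,12,8]

MISSES = 7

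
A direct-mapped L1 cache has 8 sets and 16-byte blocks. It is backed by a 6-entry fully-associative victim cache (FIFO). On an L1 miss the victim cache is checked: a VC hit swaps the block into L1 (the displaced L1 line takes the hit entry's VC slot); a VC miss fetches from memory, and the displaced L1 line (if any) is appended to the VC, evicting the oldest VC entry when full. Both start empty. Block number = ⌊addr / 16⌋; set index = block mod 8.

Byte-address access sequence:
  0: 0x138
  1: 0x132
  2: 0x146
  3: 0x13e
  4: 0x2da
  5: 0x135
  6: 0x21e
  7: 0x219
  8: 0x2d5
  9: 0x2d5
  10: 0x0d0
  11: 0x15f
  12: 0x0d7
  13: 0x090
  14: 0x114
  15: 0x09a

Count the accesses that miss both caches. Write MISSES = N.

MISSES = 8

  [0] addr=0x138 blk=19 s=3: MISS | VC []
  [1] addr=0x132 blk=19 s=3: L1-HIT | VC []
  [2] addr=0x146 blk=20 s=4: MISS | VC []
  [3] addr=0x13e blk=19 s=3: L1-HIT | VC []
  [4] addr=0x2da blk=45 s=5: MISS | VC []
  [5] addr=0x135 blk=19 s=3: L1-HIT | VC []
  [6] addr=0x21e blk=33 s=1: MISS | VC []
  [7] addr=0x219 blk=33 s=1: L1-HIT | VC []
  [8] addr=0x2d5 blk=45 s=5: L1-HIT | VC []
  [9] addr=0x2d5 blk=45 s=5: L1-HIT | VC []
  [10] addr=0xd0 blk=13 s=5: MISS | VC [45]
  [11] addr=0x15f blk=21 s=5: MISS | VC [45, 13]
  [12] addr=0xd7 blk=13 s=5: VC-HIT | VC [45, 21]
  [13] addr=0x90 blk=9 s=1: MISS | VC [45, 21, 33]
  [14] addr=0x114 blk=17 s=1: MISS | VC [45, 21, 33, 9]
  [15] addr=0x9a blk=9 s=1: VC-HIT | VC [45, 21, 33, 17]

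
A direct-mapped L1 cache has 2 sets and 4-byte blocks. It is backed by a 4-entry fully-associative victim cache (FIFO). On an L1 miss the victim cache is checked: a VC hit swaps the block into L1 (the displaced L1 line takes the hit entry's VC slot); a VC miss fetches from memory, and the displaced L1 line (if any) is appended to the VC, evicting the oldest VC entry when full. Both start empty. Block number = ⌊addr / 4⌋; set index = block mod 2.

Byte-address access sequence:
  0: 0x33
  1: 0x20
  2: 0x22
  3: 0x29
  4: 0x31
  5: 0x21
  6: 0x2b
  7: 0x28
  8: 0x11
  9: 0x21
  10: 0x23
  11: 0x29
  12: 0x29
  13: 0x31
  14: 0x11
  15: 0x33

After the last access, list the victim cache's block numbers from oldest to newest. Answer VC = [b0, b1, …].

#0 0x33→b12/s0 MISS; vc=[]
#1 0x20→b8/s0 MISS; vc=[12]
#2 0x22→b8/s0 L1-HIT; vc=[12]
#3 0x29→b10/s0 MISS; vc=[12,8]
#4 0x31→b12/s0 VC-HIT; vc=[10,8]
#5 0x21→b8/s0 VC-HIT; vc=[10,12]
#6 0x2b→b10/s0 VC-HIT; vc=[8,12]
#7 0x28→b10/s0 L1-HIT; vc=[8,12]
#8 0x11→b4/s0 MISS; vc=[8,12,10]
#9 0x21→b8/s0 VC-HIT; vc=[4,12,10]
#10 0x23→b8/s0 L1-HIT; vc=[4,12,10]
#11 0x29→b10/s0 VC-HIT; vc=[4,12,8]
#12 0x29→b10/s0 L1-HIT; vc=[4,12,8]
#13 0x31→b12/s0 VC-HIT; vc=[4,10,8]
#14 0x11→b4/s0 VC-HIT; vc=[12,10,8]
#15 0x33→b12/s0 VC-HIT; vc=[4,10,8]

VC = [4, 10, 8]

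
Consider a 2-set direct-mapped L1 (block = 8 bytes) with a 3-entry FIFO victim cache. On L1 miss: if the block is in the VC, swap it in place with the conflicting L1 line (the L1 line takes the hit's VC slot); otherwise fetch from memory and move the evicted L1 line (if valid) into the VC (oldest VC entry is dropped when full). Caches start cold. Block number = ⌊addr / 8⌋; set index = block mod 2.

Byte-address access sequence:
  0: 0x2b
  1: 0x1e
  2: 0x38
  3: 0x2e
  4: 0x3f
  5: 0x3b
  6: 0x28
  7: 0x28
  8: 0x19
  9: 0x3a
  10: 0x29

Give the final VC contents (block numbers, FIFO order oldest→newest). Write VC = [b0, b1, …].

VC = [3, 7]

0: 0x2b (blk 5, set 1) → MISS  vc=[]
1: 0x1e (blk 3, set 1) → MISS  vc=[5]
2: 0x38 (blk 7, set 1) → MISS  vc=[5, 3]
3: 0x2e (blk 5, set 1) → VC-HIT  vc=[7, 3]
4: 0x3f (blk 7, set 1) → VC-HIT  vc=[5, 3]
5: 0x3b (blk 7, set 1) → L1-HIT  vc=[5, 3]
6: 0x28 (blk 5, set 1) → VC-HIT  vc=[7, 3]
7: 0x28 (blk 5, set 1) → L1-HIT  vc=[7, 3]
8: 0x19 (blk 3, set 1) → VC-HIT  vc=[7, 5]
9: 0x3a (blk 7, set 1) → VC-HIT  vc=[3, 5]
10: 0x29 (blk 5, set 1) → VC-HIT  vc=[3, 7]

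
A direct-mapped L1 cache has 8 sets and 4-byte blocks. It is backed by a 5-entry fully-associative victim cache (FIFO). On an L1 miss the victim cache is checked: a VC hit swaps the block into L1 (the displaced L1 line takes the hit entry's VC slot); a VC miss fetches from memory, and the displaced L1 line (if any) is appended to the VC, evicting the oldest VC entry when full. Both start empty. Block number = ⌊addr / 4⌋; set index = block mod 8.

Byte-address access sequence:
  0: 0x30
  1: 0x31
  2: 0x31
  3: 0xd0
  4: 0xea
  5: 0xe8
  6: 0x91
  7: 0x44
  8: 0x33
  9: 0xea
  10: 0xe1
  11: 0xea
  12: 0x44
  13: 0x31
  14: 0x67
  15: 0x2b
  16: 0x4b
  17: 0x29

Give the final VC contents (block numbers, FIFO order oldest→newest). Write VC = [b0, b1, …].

  [0] addr=0x30 blk=12 s=4: MISS | VC []
  [1] addr=0x31 blk=12 s=4: L1-HIT | VC []
  [2] addr=0x31 blk=12 s=4: L1-HIT | VC []
  [3] addr=0xd0 blk=52 s=4: MISS | VC [12]
  [4] addr=0xea blk=58 s=2: MISS | VC [12]
  [5] addr=0xe8 blk=58 s=2: L1-HIT | VC [12]
  [6] addr=0x91 blk=36 s=4: MISS | VC [12, 52]
  [7] addr=0x44 blk=17 s=1: MISS | VC [12, 52]
  [8] addr=0x33 blk=12 s=4: VC-HIT | VC [36, 52]
  [9] addr=0xea blk=58 s=2: L1-HIT | VC [36, 52]
  [10] addr=0xe1 blk=56 s=0: MISS | VC [36, 52]
  [11] addr=0xea blk=58 s=2: L1-HIT | VC [36, 52]
  [12] addr=0x44 blk=17 s=1: L1-HIT | VC [36, 52]
  [13] addr=0x31 blk=12 s=4: L1-HIT | VC [36, 52]
  [14] addr=0x67 blk=25 s=1: MISS | VC [36, 52, 17]
  [15] addr=0x2b blk=10 s=2: MISS | VC [36, 52, 17, 58]
  [16] addr=0x4b blk=18 s=2: MISS | VC [36, 52, 17, 58, 10]
  [17] addr=0x29 blk=10 s=2: VC-HIT | VC [36, 52, 17, 58, 18]

VC = [36, 52, 17, 58, 18]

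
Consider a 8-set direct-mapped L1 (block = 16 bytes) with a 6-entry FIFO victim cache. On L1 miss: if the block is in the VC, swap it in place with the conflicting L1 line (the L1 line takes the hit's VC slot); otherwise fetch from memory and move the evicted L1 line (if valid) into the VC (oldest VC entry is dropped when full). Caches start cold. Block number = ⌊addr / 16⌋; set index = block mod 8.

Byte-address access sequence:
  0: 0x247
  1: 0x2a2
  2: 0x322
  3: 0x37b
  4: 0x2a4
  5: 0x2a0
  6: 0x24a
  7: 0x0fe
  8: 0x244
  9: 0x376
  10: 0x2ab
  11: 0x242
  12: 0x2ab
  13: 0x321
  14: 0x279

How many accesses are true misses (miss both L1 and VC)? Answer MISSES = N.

  [0] addr=0x247 blk=36 s=4: MISS | VC []
  [1] addr=0x2a2 blk=42 s=2: MISS | VC []
  [2] addr=0x322 blk=50 s=2: MISS | VC [42]
  [3] addr=0x37b blk=55 s=7: MISS | VC [42]
  [4] addr=0x2a4 blk=42 s=2: VC-HIT | VC [50]
  [5] addr=0x2a0 blk=42 s=2: L1-HIT | VC [50]
  [6] addr=0x24a blk=36 s=4: L1-HIT | VC [50]
  [7] addr=0xfe blk=15 s=7: MISS | VC [50, 55]
  [8] addr=0x244 blk=36 s=4: L1-HIT | VC [50, 55]
  [9] addr=0x376 blk=55 s=7: VC-HIT | VC [50, 15]
  [10] addr=0x2ab blk=42 s=2: L1-HIT | VC [50, 15]
  [11] addr=0x242 blk=36 s=4: L1-HIT | VC [50, 15]
  [12] addr=0x2ab blk=42 s=2: L1-HIT | VC [50, 15]
  [13] addr=0x321 blk=50 s=2: VC-HIT | VC [42, 15]
  [14] addr=0x279 blk=39 s=7: MISS | VC [42, 15, 55]

MISSES = 6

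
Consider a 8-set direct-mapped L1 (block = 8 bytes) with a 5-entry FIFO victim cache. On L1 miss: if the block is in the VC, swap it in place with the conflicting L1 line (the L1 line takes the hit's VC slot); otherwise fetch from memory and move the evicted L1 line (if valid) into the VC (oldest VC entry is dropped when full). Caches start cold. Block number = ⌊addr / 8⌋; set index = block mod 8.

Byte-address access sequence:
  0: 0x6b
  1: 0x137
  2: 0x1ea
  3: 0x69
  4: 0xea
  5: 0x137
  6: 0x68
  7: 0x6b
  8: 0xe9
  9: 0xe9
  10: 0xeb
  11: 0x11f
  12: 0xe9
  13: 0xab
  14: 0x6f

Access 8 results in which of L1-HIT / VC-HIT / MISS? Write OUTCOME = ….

  [0] addr=0x6b blk=13 s=5: MISS | VC []
  [1] addr=0x137 blk=38 s=6: MISS | VC []
  [2] addr=0x1ea blk=61 s=5: MISS | VC [13]
  [3] addr=0x69 blk=13 s=5: VC-HIT | VC [61]
  [4] addr=0xea blk=29 s=5: MISS | VC [61, 13]
  [5] addr=0x137 blk=38 s=6: L1-HIT | VC [61, 13]
  [6] addr=0x68 blk=13 s=5: VC-HIT | VC [61, 29]
  [7] addr=0x6b blk=13 s=5: L1-HIT | VC [61, 29]
  [8] addr=0xe9 blk=29 s=5: VC-HIT | VC [61, 13]
  [9] addr=0xe9 blk=29 s=5: L1-HIT | VC [61, 13]
  [10] addr=0xeb blk=29 s=5: L1-HIT | VC [61, 13]
  [11] addr=0x11f blk=35 s=3: MISS | VC [61, 13]
  [12] addr=0xe9 blk=29 s=5: L1-HIT | VC [61, 13]
  [13] addr=0xab blk=21 s=5: MISS | VC [61, 13, 29]
  [14] addr=0x6f blk=13 s=5: VC-HIT | VC [61, 21, 29]

OUTCOME = VC-HIT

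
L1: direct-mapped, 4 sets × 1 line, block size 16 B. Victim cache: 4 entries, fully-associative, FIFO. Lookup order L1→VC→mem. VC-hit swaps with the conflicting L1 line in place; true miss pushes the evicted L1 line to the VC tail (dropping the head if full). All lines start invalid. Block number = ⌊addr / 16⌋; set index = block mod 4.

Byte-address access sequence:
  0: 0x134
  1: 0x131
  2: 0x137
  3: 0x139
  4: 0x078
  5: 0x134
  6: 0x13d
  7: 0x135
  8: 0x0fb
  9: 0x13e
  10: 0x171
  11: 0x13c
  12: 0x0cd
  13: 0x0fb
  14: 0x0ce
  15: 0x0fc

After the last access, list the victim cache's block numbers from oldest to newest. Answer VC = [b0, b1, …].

VC = [7, 19, 23]

  [0] addr=0x134 blk=19 s=3: MISS | VC []
  [1] addr=0x131 blk=19 s=3: L1-HIT | VC []
  [2] addr=0x137 blk=19 s=3: L1-HIT | VC []
  [3] addr=0x139 blk=19 s=3: L1-HIT | VC []
  [4] addr=0x78 blk=7 s=3: MISS | VC [19]
  [5] addr=0x134 blk=19 s=3: VC-HIT | VC [7]
  [6] addr=0x13d blk=19 s=3: L1-HIT | VC [7]
  [7] addr=0x135 blk=19 s=3: L1-HIT | VC [7]
  [8] addr=0xfb blk=15 s=3: MISS | VC [7, 19]
  [9] addr=0x13e blk=19 s=3: VC-HIT | VC [7, 15]
  [10] addr=0x171 blk=23 s=3: MISS | VC [7, 15, 19]
  [11] addr=0x13c blk=19 s=3: VC-HIT | VC [7, 15, 23]
  [12] addr=0xcd blk=12 s=0: MISS | VC [7, 15, 23]
  [13] addr=0xfb blk=15 s=3: VC-HIT | VC [7, 19, 23]
  [14] addr=0xce blk=12 s=0: L1-HIT | VC [7, 19, 23]
  [15] addr=0xfc blk=15 s=3: L1-HIT | VC [7, 19, 23]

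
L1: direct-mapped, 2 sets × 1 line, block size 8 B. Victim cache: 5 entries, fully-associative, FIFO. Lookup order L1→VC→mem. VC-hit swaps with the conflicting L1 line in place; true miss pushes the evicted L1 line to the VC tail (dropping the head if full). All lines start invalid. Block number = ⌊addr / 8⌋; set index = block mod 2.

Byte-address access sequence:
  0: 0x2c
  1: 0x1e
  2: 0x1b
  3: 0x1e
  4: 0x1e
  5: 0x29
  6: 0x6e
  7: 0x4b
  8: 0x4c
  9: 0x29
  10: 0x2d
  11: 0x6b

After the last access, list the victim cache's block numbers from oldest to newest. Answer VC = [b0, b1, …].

VC = [3, 9, 5]

#0 0x2c→b5/s1 MISS; vc=[]
#1 0x1e→b3/s1 MISS; vc=[5]
#2 0x1b→b3/s1 L1-HIT; vc=[5]
#3 0x1e→b3/s1 L1-HIT; vc=[5]
#4 0x1e→b3/s1 L1-HIT; vc=[5]
#5 0x29→b5/s1 VC-HIT; vc=[3]
#6 0x6e→b13/s1 MISS; vc=[3,5]
#7 0x4b→b9/s1 MISS; vc=[3,5,13]
#8 0x4c→b9/s1 L1-HIT; vc=[3,5,13]
#9 0x29→b5/s1 VC-HIT; vc=[3,9,13]
#10 0x2d→b5/s1 L1-HIT; vc=[3,9,13]
#11 0x6b→b13/s1 VC-HIT; vc=[3,9,5]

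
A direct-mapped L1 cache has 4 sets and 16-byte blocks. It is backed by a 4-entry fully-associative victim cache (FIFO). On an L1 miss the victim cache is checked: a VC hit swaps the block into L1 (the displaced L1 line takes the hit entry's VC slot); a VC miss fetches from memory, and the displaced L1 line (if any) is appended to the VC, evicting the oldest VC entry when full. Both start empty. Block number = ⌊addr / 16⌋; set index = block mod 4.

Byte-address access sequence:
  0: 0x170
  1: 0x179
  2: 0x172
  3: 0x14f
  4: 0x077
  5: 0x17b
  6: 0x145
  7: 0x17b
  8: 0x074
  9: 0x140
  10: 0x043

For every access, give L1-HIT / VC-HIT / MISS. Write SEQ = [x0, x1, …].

#0 0x170→b23/s3 MISS; vc=[]
#1 0x179→b23/s3 L1-HIT; vc=[]
#2 0x172→b23/s3 L1-HIT; vc=[]
#3 0x14f→b20/s0 MISS; vc=[]
#4 0x77→b7/s3 MISS; vc=[23]
#5 0x17b→b23/s3 VC-HIT; vc=[7]
#6 0x145→b20/s0 L1-HIT; vc=[7]
#7 0x17b→b23/s3 L1-HIT; vc=[7]
#8 0x74→b7/s3 VC-HIT; vc=[23]
#9 0x140→b20/s0 L1-HIT; vc=[23]
#10 0x43→b4/s0 MISS; vc=[23,20]

SEQ = [MISS, L1-HIT, L1-HIT, MISS, MISS, VC-HIT, L1-HIT, L1-HIT, VC-HIT, L1-HIT, MISS]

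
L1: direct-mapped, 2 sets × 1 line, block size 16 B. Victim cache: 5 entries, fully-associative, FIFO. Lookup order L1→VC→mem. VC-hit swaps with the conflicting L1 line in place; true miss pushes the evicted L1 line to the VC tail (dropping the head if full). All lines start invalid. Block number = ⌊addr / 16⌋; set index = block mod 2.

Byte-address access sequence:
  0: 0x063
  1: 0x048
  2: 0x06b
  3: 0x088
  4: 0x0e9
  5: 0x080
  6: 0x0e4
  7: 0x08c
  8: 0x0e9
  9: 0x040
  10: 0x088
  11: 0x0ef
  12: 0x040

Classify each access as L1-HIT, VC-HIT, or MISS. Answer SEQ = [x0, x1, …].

SEQ = [MISS, MISS, VC-HIT, MISS, MISS, VC-HIT, VC-HIT, VC-HIT, VC-HIT, VC-HIT, VC-HIT, VC-HIT, VC-HIT]

0: 0x63 (blk 6, set 0) → MISS  vc=[]
1: 0x48 (blk 4, set 0) → MISS  vc=[6]
2: 0x6b (blk 6, set 0) → VC-HIT  vc=[4]
3: 0x88 (blk 8, set 0) → MISS  vc=[4, 6]
4: 0xe9 (blk 14, set 0) → MISS  vc=[4, 6, 8]
5: 0x80 (blk 8, set 0) → VC-HIT  vc=[4, 6, 14]
6: 0xe4 (blk 14, set 0) → VC-HIT  vc=[4, 6, 8]
7: 0x8c (blk 8, set 0) → VC-HIT  vc=[4, 6, 14]
8: 0xe9 (blk 14, set 0) → VC-HIT  vc=[4, 6, 8]
9: 0x40 (blk 4, set 0) → VC-HIT  vc=[14, 6, 8]
10: 0x88 (blk 8, set 0) → VC-HIT  vc=[14, 6, 4]
11: 0xef (blk 14, set 0) → VC-HIT  vc=[8, 6, 4]
12: 0x40 (blk 4, set 0) → VC-HIT  vc=[8, 6, 14]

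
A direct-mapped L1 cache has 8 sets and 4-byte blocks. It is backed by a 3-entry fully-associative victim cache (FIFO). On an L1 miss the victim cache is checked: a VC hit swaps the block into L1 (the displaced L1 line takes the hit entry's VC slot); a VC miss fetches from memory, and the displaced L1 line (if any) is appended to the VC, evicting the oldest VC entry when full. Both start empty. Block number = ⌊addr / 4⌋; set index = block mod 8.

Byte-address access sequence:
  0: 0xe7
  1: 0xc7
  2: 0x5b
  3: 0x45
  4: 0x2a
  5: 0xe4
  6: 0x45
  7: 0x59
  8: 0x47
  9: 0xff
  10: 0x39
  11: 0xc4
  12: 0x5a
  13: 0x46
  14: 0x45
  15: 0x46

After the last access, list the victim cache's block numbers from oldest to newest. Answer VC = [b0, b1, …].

VC = [57, 49, 14]

0: 0xe7 (blk 57, set 1) → MISS  vc=[]
1: 0xc7 (blk 49, set 1) → MISS  vc=[57]
2: 0x5b (blk 22, set 6) → MISS  vc=[57]
3: 0x45 (blk 17, set 1) → MISS  vc=[57, 49]
4: 0x2a (blk 10, set 2) → MISS  vc=[57, 49]
5: 0xe4 (blk 57, set 1) → VC-HIT  vc=[17, 49]
6: 0x45 (blk 17, set 1) → VC-HIT  vc=[57, 49]
7: 0x59 (blk 22, set 6) → L1-HIT  vc=[57, 49]
8: 0x47 (blk 17, set 1) → L1-HIT  vc=[57, 49]
9: 0xff (blk 63, set 7) → MISS  vc=[57, 49]
10: 0x39 (blk 14, set 6) → MISS  vc=[57, 49, 22]
11: 0xc4 (blk 49, set 1) → VC-HIT  vc=[57, 17, 22]
12: 0x5a (blk 22, set 6) → VC-HIT  vc=[57, 17, 14]
13: 0x46 (blk 17, set 1) → VC-HIT  vc=[57, 49, 14]
14: 0x45 (blk 17, set 1) → L1-HIT  vc=[57, 49, 14]
15: 0x46 (blk 17, set 1) → L1-HIT  vc=[57, 49, 14]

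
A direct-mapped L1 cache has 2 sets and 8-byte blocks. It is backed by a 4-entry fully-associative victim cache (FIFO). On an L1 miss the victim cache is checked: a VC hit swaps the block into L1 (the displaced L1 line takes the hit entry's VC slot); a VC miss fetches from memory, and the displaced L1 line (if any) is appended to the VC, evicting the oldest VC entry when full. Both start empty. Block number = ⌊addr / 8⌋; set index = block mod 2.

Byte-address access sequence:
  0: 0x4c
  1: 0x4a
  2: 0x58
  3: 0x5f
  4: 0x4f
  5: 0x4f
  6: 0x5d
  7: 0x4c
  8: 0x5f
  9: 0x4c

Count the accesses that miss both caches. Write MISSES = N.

MISSES = 2

  [0] addr=0x4c blk=9 s=1: MISS | VC []
  [1] addr=0x4a blk=9 s=1: L1-HIT | VC []
  [2] addr=0x58 blk=11 s=1: MISS | VC [9]
  [3] addr=0x5f blk=11 s=1: L1-HIT | VC [9]
  [4] addr=0x4f blk=9 s=1: VC-HIT | VC [11]
  [5] addr=0x4f blk=9 s=1: L1-HIT | VC [11]
  [6] addr=0x5d blk=11 s=1: VC-HIT | VC [9]
  [7] addr=0x4c blk=9 s=1: VC-HIT | VC [11]
  [8] addr=0x5f blk=11 s=1: VC-HIT | VC [9]
  [9] addr=0x4c blk=9 s=1: VC-HIT | VC [11]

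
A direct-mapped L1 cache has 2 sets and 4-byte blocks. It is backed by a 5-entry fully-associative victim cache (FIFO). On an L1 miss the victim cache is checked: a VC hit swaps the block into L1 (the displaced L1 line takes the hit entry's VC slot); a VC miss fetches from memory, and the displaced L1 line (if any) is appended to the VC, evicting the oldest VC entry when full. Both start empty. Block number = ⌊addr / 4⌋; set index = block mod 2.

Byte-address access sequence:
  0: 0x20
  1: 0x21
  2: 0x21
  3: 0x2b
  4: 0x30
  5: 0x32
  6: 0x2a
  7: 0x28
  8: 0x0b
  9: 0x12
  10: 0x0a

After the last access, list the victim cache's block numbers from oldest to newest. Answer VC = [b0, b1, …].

#0 0x20→b8/s0 MISS; vc=[]
#1 0x21→b8/s0 L1-HIT; vc=[]
#2 0x21→b8/s0 L1-HIT; vc=[]
#3 0x2b→b10/s0 MISS; vc=[8]
#4 0x30→b12/s0 MISS; vc=[8,10]
#5 0x32→b12/s0 L1-HIT; vc=[8,10]
#6 0x2a→b10/s0 VC-HIT; vc=[8,12]
#7 0x28→b10/s0 L1-HIT; vc=[8,12]
#8 0xb→b2/s0 MISS; vc=[8,12,10]
#9 0x12→b4/s0 MISS; vc=[8,12,10,2]
#10 0xa→b2/s0 VC-HIT; vc=[8,12,10,4]

VC = [8, 12, 10, 4]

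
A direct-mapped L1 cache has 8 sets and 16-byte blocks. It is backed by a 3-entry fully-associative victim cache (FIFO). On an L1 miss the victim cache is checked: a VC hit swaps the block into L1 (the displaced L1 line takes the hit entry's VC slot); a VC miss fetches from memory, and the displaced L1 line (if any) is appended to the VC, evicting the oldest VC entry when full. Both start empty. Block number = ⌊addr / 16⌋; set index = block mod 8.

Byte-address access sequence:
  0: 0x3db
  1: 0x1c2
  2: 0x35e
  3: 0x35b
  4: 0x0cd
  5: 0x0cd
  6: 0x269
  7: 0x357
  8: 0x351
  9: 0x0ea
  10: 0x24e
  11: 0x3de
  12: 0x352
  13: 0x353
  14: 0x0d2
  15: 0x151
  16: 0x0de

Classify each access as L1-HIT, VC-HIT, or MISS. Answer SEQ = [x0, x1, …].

SEQ = [MISS, MISS, MISS, L1-HIT, MISS, L1-HIT, MISS, L1-HIT, L1-HIT, MISS, MISS, MISS, VC-HIT, L1-HIT, MISS, MISS, VC-HIT]

0: 0x3db (blk 61, set 5) → MISS  vc=[]
1: 0x1c2 (blk 28, set 4) → MISS  vc=[]
2: 0x35e (blk 53, set 5) → MISS  vc=[61]
3: 0x35b (blk 53, set 5) → L1-HIT  vc=[61]
4: 0xcd (blk 12, set 4) → MISS  vc=[61, 28]
5: 0xcd (blk 12, set 4) → L1-HIT  vc=[61, 28]
6: 0x269 (blk 38, set 6) → MISS  vc=[61, 28]
7: 0x357 (blk 53, set 5) → L1-HIT  vc=[61, 28]
8: 0x351 (blk 53, set 5) → L1-HIT  vc=[61, 28]
9: 0xea (blk 14, set 6) → MISS  vc=[61, 28, 38]
10: 0x24e (blk 36, set 4) → MISS  vc=[28, 38, 12]
11: 0x3de (blk 61, set 5) → MISS  vc=[38, 12, 53]
12: 0x352 (blk 53, set 5) → VC-HIT  vc=[38, 12, 61]
13: 0x353 (blk 53, set 5) → L1-HIT  vc=[38, 12, 61]
14: 0xd2 (blk 13, set 5) → MISS  vc=[12, 61, 53]
15: 0x151 (blk 21, set 5) → MISS  vc=[61, 53, 13]
16: 0xde (blk 13, set 5) → VC-HIT  vc=[61, 53, 21]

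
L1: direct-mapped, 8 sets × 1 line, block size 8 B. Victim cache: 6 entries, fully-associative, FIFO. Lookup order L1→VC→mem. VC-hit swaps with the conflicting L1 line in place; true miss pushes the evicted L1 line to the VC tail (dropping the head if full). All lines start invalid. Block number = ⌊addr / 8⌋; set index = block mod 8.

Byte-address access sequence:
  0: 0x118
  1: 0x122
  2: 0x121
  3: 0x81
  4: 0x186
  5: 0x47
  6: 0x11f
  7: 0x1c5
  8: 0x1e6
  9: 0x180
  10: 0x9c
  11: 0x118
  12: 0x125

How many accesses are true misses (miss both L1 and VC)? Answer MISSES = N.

  [0] addr=0x118 blk=35 s=3: MISS | VC []
  [1] addr=0x122 blk=36 s=4: MISS | VC []
  [2] addr=0x121 blk=36 s=4: L1-HIT | VC []
  [3] addr=0x81 blk=16 s=0: MISS | VC []
  [4] addr=0x186 blk=48 s=0: MISS | VC [16]
  [5] addr=0x47 blk=8 s=0: MISS | VC [16, 48]
  [6] addr=0x11f blk=35 s=3: L1-HIT | VC [16, 48]
  [7] addr=0x1c5 blk=56 s=0: MISS | VC [16, 48, 8]
  [8] addr=0x1e6 blk=60 s=4: MISS | VC [16, 48, 8, 36]
  [9] addr=0x180 blk=48 s=0: VC-HIT | VC [16, 56, 8, 36]
  [10] addr=0x9c blk=19 s=3: MISS | VC [16, 56, 8, 36, 35]
  [11] addr=0x118 blk=35 s=3: VC-HIT | VC [16, 56, 8, 36, 19]
  [12] addr=0x125 blk=36 s=4: VC-HIT | VC [16, 56, 8, 60, 19]

MISSES = 8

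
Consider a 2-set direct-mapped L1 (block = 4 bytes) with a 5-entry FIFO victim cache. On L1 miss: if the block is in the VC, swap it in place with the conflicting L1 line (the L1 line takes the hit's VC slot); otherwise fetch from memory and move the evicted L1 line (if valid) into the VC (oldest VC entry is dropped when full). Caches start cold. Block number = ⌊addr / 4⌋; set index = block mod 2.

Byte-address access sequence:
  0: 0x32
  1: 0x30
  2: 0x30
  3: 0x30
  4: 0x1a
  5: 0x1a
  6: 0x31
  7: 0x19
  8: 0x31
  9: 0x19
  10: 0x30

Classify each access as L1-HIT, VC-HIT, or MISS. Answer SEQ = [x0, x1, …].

SEQ = [MISS, L1-HIT, L1-HIT, L1-HIT, MISS, L1-HIT, VC-HIT, VC-HIT, VC-HIT, VC-HIT, VC-HIT]

  [0] addr=0x32 blk=12 s=0: MISS | VC []
  [1] addr=0x30 blk=12 s=0: L1-HIT | VC []
  [2] addr=0x30 blk=12 s=0: L1-HIT | VC []
  [3] addr=0x30 blk=12 s=0: L1-HIT | VC []
  [4] addr=0x1a blk=6 s=0: MISS | VC [12]
  [5] addr=0x1a blk=6 s=0: L1-HIT | VC [12]
  [6] addr=0x31 blk=12 s=0: VC-HIT | VC [6]
  [7] addr=0x19 blk=6 s=0: VC-HIT | VC [12]
  [8] addr=0x31 blk=12 s=0: VC-HIT | VC [6]
  [9] addr=0x19 blk=6 s=0: VC-HIT | VC [12]
  [10] addr=0x30 blk=12 s=0: VC-HIT | VC [6]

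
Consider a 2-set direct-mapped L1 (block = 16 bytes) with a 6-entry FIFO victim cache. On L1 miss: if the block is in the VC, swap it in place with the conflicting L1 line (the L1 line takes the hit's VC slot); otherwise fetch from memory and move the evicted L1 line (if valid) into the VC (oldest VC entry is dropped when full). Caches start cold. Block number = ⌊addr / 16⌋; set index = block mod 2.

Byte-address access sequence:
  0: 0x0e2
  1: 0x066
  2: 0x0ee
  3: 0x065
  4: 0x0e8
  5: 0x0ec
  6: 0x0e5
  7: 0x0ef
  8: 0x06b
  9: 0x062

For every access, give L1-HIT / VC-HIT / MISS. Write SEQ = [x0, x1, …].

#0 0xe2→b14/s0 MISS; vc=[]
#1 0x66→b6/s0 MISS; vc=[14]
#2 0xee→b14/s0 VC-HIT; vc=[6]
#3 0x65→b6/s0 VC-HIT; vc=[14]
#4 0xe8→b14/s0 VC-HIT; vc=[6]
#5 0xec→b14/s0 L1-HIT; vc=[6]
#6 0xe5→b14/s0 L1-HIT; vc=[6]
#7 0xef→b14/s0 L1-HIT; vc=[6]
#8 0x6b→b6/s0 VC-HIT; vc=[14]
#9 0x62→b6/s0 L1-HIT; vc=[14]

SEQ = [MISS, MISS, VC-HIT, VC-HIT, VC-HIT, L1-HIT, L1-HIT, L1-HIT, VC-HIT, L1-HIT]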